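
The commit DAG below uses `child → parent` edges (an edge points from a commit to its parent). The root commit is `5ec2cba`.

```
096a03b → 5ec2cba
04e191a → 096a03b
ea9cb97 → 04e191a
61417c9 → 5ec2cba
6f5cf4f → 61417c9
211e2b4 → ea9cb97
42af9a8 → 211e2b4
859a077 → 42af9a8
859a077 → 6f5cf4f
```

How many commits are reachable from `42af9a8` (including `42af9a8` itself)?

6

Walking parent pointers from 42af9a8: reachable set = {04e191a, 096a03b, 211e2b4, 42af9a8, 5ec2cba, ea9cb97}.
That is 6 commits.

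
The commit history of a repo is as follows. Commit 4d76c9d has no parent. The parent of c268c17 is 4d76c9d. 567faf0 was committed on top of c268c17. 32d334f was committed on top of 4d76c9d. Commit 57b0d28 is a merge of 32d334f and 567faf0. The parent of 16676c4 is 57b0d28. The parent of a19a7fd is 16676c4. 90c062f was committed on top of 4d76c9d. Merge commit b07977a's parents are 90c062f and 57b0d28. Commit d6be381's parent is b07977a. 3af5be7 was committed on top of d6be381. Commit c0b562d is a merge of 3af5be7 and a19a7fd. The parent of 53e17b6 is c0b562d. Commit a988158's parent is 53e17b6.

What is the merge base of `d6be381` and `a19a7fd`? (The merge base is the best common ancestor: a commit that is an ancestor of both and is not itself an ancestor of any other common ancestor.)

57b0d28

Ancestors of d6be381: {32d334f, 4d76c9d, 567faf0, 57b0d28, 90c062f, b07977a, c268c17, d6be381}.
Ancestors of a19a7fd: {16676c4, 32d334f, 4d76c9d, 567faf0, 57b0d28, a19a7fd, c268c17}.
Common ancestors: {32d334f, 4d76c9d, 567faf0, 57b0d28, c268c17}.
Among these, 57b0d28 is not an ancestor of any other common ancestor — it is the merge base.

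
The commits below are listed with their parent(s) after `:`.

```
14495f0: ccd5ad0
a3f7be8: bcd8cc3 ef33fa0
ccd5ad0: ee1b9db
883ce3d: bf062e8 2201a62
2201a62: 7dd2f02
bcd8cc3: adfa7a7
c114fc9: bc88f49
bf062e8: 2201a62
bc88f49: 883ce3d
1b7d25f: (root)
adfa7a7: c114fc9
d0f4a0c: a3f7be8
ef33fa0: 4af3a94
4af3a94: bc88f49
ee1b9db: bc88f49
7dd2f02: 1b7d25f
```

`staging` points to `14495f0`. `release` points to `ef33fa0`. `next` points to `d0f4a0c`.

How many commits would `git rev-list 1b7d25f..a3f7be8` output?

11

Reachable from a3f7be8: {1b7d25f, 2201a62, 4af3a94, 7dd2f02, 883ce3d, a3f7be8, adfa7a7, bc88f49, bcd8cc3, bf062e8, c114fc9, ef33fa0}.
Reachable from 1b7d25f: {1b7d25f}.
In a3f7be8's history but not 1b7d25f's: {2201a62, 4af3a94, 7dd2f02, 883ce3d, a3f7be8, adfa7a7, bc88f49, bcd8cc3, bf062e8, c114fc9, ef33fa0} — 11 commits.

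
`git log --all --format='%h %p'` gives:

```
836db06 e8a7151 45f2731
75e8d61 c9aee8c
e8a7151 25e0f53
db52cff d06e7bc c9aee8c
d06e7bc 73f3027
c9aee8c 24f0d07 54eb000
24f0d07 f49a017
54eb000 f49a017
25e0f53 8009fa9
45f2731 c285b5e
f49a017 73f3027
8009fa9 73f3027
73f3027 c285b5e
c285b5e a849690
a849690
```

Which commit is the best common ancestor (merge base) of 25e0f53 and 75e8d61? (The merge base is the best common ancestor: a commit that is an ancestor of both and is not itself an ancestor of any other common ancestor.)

73f3027

Ancestors of 25e0f53: {25e0f53, 73f3027, 8009fa9, a849690, c285b5e}.
Ancestors of 75e8d61: {24f0d07, 54eb000, 73f3027, 75e8d61, a849690, c285b5e, c9aee8c, f49a017}.
Common ancestors: {73f3027, a849690, c285b5e}.
Among these, 73f3027 is not an ancestor of any other common ancestor — it is the merge base.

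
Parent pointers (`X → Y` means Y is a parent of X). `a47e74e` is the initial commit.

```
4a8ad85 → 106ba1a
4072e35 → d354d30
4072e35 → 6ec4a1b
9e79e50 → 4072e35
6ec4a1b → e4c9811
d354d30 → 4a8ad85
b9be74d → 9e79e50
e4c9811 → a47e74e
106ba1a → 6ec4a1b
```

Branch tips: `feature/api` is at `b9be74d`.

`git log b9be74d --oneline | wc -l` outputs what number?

9

Walking parent pointers from b9be74d: reachable set = {106ba1a, 4072e35, 4a8ad85, 6ec4a1b, 9e79e50, a47e74e, b9be74d, d354d30, e4c9811}.
That is 9 commits.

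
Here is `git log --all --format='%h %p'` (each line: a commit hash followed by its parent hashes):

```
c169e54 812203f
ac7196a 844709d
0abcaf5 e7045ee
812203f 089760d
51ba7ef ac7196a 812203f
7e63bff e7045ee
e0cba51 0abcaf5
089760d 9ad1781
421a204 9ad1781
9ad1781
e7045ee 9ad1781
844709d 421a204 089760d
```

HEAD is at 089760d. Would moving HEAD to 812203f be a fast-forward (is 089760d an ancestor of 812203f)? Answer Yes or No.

Yes

A fast-forward from 089760d to 812203f is possible iff 089760d is an ancestor of 812203f.
Ancestors of 812203f: {089760d, 812203f, 9ad1781}.
089760d is among them, so fast-forward is possible.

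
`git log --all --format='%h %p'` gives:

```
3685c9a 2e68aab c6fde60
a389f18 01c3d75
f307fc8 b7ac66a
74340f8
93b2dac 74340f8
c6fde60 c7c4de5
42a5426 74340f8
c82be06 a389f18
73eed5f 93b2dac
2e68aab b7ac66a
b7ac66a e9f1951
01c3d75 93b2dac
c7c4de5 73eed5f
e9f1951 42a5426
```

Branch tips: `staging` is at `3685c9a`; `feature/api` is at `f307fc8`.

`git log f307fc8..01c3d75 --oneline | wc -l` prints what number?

2

Reachable from 01c3d75: {01c3d75, 74340f8, 93b2dac}.
Reachable from f307fc8: {42a5426, 74340f8, b7ac66a, e9f1951, f307fc8}.
In 01c3d75's history but not f307fc8's: {01c3d75, 93b2dac} — 2 commits.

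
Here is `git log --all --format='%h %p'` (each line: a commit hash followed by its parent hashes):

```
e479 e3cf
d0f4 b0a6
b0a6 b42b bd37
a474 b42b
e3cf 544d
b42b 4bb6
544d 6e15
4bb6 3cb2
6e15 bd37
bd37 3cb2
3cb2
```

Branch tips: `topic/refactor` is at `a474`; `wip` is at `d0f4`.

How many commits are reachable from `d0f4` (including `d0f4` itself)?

6

Walking parent pointers from d0f4: reachable set = {3cb2, 4bb6, b0a6, b42b, bd37, d0f4}.
That is 6 commits.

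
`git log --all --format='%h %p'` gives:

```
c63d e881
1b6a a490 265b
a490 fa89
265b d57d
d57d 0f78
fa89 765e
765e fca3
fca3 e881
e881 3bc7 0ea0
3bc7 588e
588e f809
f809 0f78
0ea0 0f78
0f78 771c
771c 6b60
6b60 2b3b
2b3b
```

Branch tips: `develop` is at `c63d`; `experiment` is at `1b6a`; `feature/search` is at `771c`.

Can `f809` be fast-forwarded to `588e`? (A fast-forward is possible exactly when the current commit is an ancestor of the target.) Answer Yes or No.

Yes

A fast-forward from f809 to 588e is possible iff f809 is an ancestor of 588e.
Ancestors of 588e: {0f78, 2b3b, 588e, 6b60, 771c, f809}.
f809 is among them, so fast-forward is possible.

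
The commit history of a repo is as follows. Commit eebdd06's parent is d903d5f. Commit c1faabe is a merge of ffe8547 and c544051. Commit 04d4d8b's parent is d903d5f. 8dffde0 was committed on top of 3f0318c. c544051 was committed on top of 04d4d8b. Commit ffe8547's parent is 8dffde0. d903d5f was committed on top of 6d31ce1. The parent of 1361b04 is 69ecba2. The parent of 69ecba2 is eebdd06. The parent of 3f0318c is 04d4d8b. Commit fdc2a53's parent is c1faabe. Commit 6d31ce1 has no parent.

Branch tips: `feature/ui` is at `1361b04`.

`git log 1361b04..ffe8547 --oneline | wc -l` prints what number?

4

Reachable from ffe8547: {04d4d8b, 3f0318c, 6d31ce1, 8dffde0, d903d5f, ffe8547}.
Reachable from 1361b04: {1361b04, 69ecba2, 6d31ce1, d903d5f, eebdd06}.
In ffe8547's history but not 1361b04's: {04d4d8b, 3f0318c, 8dffde0, ffe8547} — 4 commits.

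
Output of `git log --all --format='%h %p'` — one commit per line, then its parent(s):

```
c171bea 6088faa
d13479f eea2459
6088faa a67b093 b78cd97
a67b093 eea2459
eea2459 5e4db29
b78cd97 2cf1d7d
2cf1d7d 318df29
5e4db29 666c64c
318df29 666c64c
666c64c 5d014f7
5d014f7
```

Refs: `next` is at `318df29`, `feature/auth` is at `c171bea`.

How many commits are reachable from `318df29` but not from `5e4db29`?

Reachable from 318df29: {318df29, 5d014f7, 666c64c}.
Reachable from 5e4db29: {5d014f7, 5e4db29, 666c64c}.
In 318df29's history but not 5e4db29's: {318df29} — 1 commit.

1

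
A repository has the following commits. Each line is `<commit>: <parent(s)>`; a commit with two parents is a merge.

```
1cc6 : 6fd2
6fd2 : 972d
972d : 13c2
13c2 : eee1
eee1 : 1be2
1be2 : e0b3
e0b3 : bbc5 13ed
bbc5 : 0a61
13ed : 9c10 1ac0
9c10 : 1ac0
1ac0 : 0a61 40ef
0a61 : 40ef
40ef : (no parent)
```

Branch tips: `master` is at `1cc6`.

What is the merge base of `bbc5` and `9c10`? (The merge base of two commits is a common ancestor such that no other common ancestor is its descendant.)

0a61

Ancestors of bbc5: {0a61, 40ef, bbc5}.
Ancestors of 9c10: {0a61, 1ac0, 40ef, 9c10}.
Common ancestors: {0a61, 40ef}.
Among these, 0a61 is not an ancestor of any other common ancestor — it is the merge base.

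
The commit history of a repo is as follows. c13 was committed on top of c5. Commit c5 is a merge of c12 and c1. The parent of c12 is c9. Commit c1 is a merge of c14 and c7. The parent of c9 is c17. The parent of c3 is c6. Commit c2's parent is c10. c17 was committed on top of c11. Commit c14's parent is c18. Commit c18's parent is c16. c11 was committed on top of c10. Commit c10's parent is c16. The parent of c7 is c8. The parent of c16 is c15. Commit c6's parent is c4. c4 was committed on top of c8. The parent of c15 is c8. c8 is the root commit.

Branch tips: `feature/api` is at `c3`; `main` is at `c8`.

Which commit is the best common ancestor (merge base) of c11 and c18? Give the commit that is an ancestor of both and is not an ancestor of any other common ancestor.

c16

Ancestors of c11: {c10, c11, c15, c16, c8}.
Ancestors of c18: {c15, c16, c18, c8}.
Common ancestors: {c15, c16, c8}.
Among these, c16 is not an ancestor of any other common ancestor — it is the merge base.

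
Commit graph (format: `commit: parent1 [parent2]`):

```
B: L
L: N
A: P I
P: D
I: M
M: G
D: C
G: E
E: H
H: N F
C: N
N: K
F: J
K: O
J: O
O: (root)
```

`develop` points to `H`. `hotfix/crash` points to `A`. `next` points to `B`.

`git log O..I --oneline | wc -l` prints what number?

Reachable from I: {E, F, G, H, I, J, K, M, N, O}.
Reachable from O: {O}.
In I's history but not O's: {E, F, G, H, I, J, K, M, N} — 9 commits.

9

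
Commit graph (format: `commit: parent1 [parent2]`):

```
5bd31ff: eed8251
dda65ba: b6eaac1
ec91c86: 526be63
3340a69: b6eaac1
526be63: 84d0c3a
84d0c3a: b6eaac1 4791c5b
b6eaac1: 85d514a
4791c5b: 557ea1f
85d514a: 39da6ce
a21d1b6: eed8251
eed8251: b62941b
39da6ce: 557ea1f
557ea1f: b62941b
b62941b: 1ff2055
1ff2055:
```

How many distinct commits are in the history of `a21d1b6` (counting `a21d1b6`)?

4

Walking parent pointers from a21d1b6: reachable set = {1ff2055, a21d1b6, b62941b, eed8251}.
That is 4 commits.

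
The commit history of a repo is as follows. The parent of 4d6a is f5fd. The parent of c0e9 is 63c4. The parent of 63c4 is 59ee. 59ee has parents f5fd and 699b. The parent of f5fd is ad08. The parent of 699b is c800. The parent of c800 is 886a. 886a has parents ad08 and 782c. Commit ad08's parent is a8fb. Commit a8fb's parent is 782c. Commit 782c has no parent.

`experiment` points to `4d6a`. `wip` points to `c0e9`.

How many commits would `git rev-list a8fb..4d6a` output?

3

Reachable from 4d6a: {4d6a, 782c, a8fb, ad08, f5fd}.
Reachable from a8fb: {782c, a8fb}.
In 4d6a's history but not a8fb's: {4d6a, ad08, f5fd} — 3 commits.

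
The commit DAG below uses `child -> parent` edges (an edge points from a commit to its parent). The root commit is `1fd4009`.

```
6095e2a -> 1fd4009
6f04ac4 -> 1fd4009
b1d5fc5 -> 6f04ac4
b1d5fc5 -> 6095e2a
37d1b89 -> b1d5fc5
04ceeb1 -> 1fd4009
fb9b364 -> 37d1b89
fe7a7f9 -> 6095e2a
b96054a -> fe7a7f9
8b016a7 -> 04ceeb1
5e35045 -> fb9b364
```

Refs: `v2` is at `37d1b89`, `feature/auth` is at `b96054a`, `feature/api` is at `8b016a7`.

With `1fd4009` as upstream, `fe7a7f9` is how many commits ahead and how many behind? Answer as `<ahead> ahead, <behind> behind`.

Reachable from fe7a7f9: {1fd4009, 6095e2a, fe7a7f9}.
Reachable from 1fd4009: {1fd4009}.
Only in fe7a7f9's history (ahead): {6095e2a, fe7a7f9} — 2.
Only in 1fd4009's history (behind): {} — 0.

2 ahead, 0 behind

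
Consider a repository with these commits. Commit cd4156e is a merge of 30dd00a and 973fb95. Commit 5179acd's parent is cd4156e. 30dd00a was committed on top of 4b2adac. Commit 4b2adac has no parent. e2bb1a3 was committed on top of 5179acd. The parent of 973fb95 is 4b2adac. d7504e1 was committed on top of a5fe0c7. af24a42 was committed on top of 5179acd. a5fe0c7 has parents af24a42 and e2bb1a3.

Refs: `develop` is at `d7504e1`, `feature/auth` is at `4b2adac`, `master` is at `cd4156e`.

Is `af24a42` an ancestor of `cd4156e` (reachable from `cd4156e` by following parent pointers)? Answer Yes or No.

Ancestors of cd4156e: {30dd00a, 4b2adac, 973fb95, cd4156e}.
af24a42 is not in that set, so it is not an ancestor of cd4156e.

No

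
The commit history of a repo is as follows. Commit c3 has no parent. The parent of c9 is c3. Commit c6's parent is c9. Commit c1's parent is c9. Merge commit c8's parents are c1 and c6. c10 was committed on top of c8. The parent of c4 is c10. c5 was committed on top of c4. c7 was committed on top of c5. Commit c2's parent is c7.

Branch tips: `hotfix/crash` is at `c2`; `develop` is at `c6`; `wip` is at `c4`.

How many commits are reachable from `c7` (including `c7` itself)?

Walking parent pointers from c7: reachable set = {c1, c10, c3, c4, c5, c6, c7, c8, c9}.
That is 9 commits.

9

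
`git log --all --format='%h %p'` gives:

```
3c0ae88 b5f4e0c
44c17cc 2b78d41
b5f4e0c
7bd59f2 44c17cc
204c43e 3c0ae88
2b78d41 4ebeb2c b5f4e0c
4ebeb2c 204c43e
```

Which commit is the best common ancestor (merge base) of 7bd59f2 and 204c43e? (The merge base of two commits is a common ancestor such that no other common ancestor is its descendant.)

Ancestors of 7bd59f2: {204c43e, 2b78d41, 3c0ae88, 44c17cc, 4ebeb2c, 7bd59f2, b5f4e0c}.
Ancestors of 204c43e: {204c43e, 3c0ae88, b5f4e0c}.
Common ancestors: {204c43e, 3c0ae88, b5f4e0c}.
Among these, 204c43e is not an ancestor of any other common ancestor — it is the merge base.

204c43e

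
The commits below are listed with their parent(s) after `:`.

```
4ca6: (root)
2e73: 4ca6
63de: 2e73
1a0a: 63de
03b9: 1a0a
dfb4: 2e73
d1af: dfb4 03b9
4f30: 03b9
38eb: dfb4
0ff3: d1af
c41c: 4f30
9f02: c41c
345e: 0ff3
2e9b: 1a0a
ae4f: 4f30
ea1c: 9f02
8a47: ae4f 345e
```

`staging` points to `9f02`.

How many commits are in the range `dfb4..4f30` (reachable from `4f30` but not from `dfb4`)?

4

Reachable from 4f30: {03b9, 1a0a, 2e73, 4ca6, 4f30, 63de}.
Reachable from dfb4: {2e73, 4ca6, dfb4}.
In 4f30's history but not dfb4's: {03b9, 1a0a, 4f30, 63de} — 4 commits.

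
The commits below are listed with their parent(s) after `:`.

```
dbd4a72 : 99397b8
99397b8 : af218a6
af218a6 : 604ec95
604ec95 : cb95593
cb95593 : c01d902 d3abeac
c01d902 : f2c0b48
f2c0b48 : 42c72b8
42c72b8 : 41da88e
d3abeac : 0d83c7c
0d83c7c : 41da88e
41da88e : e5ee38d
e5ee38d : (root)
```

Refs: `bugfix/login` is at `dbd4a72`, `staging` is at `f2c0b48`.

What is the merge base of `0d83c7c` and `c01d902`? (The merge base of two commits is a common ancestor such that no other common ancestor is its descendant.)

Ancestors of 0d83c7c: {0d83c7c, 41da88e, e5ee38d}.
Ancestors of c01d902: {41da88e, 42c72b8, c01d902, e5ee38d, f2c0b48}.
Common ancestors: {41da88e, e5ee38d}.
Among these, 41da88e is not an ancestor of any other common ancestor — it is the merge base.

41da88e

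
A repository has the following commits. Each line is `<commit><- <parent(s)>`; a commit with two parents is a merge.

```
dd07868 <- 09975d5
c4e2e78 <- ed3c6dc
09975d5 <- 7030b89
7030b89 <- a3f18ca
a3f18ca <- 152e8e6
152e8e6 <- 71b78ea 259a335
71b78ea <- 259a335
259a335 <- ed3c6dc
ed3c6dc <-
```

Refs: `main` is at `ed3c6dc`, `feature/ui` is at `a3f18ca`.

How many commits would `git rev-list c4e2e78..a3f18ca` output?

4

Reachable from a3f18ca: {152e8e6, 259a335, 71b78ea, a3f18ca, ed3c6dc}.
Reachable from c4e2e78: {c4e2e78, ed3c6dc}.
In a3f18ca's history but not c4e2e78's: {152e8e6, 259a335, 71b78ea, a3f18ca} — 4 commits.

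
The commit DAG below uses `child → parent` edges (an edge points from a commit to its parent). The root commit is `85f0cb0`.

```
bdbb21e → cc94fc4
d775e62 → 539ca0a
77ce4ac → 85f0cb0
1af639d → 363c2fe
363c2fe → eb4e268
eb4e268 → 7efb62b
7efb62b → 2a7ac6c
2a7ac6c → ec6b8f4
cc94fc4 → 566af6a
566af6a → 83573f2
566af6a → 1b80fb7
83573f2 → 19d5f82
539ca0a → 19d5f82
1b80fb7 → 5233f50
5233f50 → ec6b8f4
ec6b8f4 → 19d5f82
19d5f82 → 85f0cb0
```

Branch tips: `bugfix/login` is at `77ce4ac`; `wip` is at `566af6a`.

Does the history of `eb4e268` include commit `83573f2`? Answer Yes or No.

Ancestors of eb4e268: {19d5f82, 2a7ac6c, 7efb62b, 85f0cb0, eb4e268, ec6b8f4}.
83573f2 is not in that set, so it is not an ancestor of eb4e268.

No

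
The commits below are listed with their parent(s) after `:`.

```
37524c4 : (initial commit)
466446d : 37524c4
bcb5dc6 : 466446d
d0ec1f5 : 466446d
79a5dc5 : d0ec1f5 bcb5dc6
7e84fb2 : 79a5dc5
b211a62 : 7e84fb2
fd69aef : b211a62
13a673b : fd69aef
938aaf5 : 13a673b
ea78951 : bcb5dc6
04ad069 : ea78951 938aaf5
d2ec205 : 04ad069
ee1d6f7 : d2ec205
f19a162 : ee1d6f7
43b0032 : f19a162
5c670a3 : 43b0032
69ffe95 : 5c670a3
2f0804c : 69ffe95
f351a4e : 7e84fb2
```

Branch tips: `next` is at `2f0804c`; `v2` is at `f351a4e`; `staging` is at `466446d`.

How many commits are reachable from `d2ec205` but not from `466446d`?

11

Reachable from d2ec205: {04ad069, 13a673b, 37524c4, 466446d, 79a5dc5, 7e84fb2, 938aaf5, b211a62, bcb5dc6, d0ec1f5, d2ec205, ea78951, fd69aef}.
Reachable from 466446d: {37524c4, 466446d}.
In d2ec205's history but not 466446d's: {04ad069, 13a673b, 79a5dc5, 7e84fb2, 938aaf5, b211a62, bcb5dc6, d0ec1f5, d2ec205, ea78951, fd69aef} — 11 commits.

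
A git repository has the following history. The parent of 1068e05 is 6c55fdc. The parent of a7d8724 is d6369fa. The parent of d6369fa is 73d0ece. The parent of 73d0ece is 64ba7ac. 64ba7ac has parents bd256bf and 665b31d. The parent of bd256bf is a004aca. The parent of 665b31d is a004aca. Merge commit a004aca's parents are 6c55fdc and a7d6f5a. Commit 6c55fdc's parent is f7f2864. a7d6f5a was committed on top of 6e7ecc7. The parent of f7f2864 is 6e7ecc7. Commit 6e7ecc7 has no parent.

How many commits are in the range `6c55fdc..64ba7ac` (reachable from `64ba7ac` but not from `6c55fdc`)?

5

Reachable from 64ba7ac: {64ba7ac, 665b31d, 6c55fdc, 6e7ecc7, a004aca, a7d6f5a, bd256bf, f7f2864}.
Reachable from 6c55fdc: {6c55fdc, 6e7ecc7, f7f2864}.
In 64ba7ac's history but not 6c55fdc's: {64ba7ac, 665b31d, a004aca, a7d6f5a, bd256bf} — 5 commits.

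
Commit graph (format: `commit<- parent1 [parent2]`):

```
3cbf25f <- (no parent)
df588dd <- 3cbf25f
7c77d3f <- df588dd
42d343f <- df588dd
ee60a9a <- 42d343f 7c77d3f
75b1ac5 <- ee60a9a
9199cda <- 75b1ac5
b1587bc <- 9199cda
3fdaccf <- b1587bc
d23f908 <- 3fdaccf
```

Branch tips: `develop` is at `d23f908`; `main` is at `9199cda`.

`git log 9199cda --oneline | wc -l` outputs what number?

Walking parent pointers from 9199cda: reachable set = {3cbf25f, 42d343f, 75b1ac5, 7c77d3f, 9199cda, df588dd, ee60a9a}.
That is 7 commits.

7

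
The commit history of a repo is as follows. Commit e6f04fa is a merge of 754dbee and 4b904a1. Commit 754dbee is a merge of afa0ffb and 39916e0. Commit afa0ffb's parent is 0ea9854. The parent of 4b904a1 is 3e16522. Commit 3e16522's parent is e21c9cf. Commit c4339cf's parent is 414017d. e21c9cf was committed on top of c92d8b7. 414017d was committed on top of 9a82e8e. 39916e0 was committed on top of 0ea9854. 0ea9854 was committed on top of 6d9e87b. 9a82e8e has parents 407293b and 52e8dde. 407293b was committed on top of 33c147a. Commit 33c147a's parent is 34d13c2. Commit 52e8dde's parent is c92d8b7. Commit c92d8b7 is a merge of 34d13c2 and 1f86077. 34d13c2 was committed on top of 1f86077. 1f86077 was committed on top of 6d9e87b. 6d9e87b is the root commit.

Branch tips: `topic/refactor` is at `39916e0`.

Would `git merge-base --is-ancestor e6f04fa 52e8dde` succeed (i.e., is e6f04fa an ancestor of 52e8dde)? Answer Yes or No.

No

Ancestors of 52e8dde: {1f86077, 34d13c2, 52e8dde, 6d9e87b, c92d8b7}.
e6f04fa is not in that set, so it is not an ancestor of 52e8dde.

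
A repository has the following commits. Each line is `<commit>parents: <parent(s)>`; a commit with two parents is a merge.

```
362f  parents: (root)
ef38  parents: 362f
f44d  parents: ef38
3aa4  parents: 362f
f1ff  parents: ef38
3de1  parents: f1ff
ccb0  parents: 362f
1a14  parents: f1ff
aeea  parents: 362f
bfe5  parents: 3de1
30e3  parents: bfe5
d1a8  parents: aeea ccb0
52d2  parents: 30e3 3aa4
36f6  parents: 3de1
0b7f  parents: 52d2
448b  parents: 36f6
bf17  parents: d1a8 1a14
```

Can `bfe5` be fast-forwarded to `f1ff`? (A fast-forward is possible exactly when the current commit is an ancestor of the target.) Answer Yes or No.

No

A fast-forward from bfe5 to f1ff is possible iff bfe5 is an ancestor of f1ff.
Ancestors of f1ff: {362f, ef38, f1ff}.
bfe5 is not among them, so fast-forward is not possible.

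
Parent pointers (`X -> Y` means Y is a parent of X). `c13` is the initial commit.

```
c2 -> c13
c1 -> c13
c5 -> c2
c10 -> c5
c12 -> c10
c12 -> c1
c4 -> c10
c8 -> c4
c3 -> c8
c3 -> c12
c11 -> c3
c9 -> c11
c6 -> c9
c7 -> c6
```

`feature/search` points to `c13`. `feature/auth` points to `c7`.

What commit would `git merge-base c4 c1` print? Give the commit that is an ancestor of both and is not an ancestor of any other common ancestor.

c13

Ancestors of c4: {c10, c13, c2, c4, c5}.
Ancestors of c1: {c1, c13}.
Common ancestors: {c13}.
The only common ancestor is c13, so it is the merge base.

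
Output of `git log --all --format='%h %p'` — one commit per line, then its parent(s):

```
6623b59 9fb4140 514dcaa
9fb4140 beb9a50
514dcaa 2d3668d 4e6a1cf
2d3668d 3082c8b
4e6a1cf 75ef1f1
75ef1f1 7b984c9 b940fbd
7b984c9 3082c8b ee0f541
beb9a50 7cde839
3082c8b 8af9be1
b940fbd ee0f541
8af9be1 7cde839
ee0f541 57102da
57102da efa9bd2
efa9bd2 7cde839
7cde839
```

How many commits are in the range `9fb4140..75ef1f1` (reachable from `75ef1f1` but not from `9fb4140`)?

8

Reachable from 75ef1f1: {3082c8b, 57102da, 75ef1f1, 7b984c9, 7cde839, 8af9be1, b940fbd, ee0f541, efa9bd2}.
Reachable from 9fb4140: {7cde839, 9fb4140, beb9a50}.
In 75ef1f1's history but not 9fb4140's: {3082c8b, 57102da, 75ef1f1, 7b984c9, 8af9be1, b940fbd, ee0f541, efa9bd2} — 8 commits.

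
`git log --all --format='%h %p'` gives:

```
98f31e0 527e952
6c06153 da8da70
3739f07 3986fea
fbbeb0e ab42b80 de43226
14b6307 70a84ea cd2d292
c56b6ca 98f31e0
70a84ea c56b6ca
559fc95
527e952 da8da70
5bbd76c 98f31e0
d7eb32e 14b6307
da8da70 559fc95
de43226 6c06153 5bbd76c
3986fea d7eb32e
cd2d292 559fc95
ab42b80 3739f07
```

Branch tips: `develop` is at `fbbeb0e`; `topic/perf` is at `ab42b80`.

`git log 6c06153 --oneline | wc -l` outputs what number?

3

Walking parent pointers from 6c06153: reachable set = {559fc95, 6c06153, da8da70}.
That is 3 commits.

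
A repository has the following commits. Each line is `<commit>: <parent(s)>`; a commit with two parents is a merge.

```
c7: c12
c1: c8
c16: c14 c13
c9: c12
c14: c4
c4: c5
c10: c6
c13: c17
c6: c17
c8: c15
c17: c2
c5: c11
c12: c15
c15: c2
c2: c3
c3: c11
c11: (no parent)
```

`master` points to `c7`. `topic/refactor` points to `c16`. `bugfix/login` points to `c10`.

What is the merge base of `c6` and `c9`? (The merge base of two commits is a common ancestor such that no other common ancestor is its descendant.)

c2

Ancestors of c6: {c11, c17, c2, c3, c6}.
Ancestors of c9: {c11, c12, c15, c2, c3, c9}.
Common ancestors: {c11, c2, c3}.
Among these, c2 is not an ancestor of any other common ancestor — it is the merge base.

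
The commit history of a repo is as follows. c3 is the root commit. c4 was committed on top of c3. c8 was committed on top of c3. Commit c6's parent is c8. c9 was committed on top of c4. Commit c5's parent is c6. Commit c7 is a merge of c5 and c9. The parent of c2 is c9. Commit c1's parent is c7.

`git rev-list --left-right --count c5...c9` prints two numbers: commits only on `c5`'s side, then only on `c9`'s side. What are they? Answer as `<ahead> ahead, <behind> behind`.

Reachable from c5: {c3, c5, c6, c8}.
Reachable from c9: {c3, c4, c9}.
Only in c5's history (ahead): {c5, c6, c8} — 3.
Only in c9's history (behind): {c4, c9} — 2.

3 ahead, 2 behind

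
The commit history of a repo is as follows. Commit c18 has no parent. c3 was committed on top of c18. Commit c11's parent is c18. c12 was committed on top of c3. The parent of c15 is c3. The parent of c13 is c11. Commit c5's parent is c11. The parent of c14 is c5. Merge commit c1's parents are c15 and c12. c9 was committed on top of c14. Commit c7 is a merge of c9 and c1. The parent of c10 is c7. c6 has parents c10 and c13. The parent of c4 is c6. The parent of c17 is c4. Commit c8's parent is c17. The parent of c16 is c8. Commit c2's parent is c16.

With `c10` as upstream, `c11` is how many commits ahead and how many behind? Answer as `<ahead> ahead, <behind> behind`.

Reachable from c11: {c11, c18}.
Reachable from c10: {c1, c10, c11, c12, c14, c15, c18, c3, c5, c7, c9}.
Only in c11's history (ahead): {} — 0.
Only in c10's history (behind): {c1, c10, c12, c14, c15, c3, c5, c7, c9} — 9.

0 ahead, 9 behind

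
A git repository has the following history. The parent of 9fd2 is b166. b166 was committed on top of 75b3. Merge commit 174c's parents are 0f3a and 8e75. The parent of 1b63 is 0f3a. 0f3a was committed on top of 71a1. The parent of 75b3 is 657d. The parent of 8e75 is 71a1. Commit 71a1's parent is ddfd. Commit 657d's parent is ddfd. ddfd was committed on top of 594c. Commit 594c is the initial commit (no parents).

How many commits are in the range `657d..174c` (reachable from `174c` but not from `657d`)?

Reachable from 174c: {0f3a, 174c, 594c, 71a1, 8e75, ddfd}.
Reachable from 657d: {594c, 657d, ddfd}.
In 174c's history but not 657d's: {0f3a, 174c, 71a1, 8e75} — 4 commits.

4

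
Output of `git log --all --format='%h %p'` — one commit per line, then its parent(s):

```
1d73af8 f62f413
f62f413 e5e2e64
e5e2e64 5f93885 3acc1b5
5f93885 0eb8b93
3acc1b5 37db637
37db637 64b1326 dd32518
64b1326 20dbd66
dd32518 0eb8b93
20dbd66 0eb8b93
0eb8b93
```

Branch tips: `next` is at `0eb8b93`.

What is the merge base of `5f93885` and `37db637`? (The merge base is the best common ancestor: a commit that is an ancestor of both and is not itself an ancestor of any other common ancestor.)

Ancestors of 5f93885: {0eb8b93, 5f93885}.
Ancestors of 37db637: {0eb8b93, 20dbd66, 37db637, 64b1326, dd32518}.
Common ancestors: {0eb8b93}.
The only common ancestor is 0eb8b93, so it is the merge base.

0eb8b93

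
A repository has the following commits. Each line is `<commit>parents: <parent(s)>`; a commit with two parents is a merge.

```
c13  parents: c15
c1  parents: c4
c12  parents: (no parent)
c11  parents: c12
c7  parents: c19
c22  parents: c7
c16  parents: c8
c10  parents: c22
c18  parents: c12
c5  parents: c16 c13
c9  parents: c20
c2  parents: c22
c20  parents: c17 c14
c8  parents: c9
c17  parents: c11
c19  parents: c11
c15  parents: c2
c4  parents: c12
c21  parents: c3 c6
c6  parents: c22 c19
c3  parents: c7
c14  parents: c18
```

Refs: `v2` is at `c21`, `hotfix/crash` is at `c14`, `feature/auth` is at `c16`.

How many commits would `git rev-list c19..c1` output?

2

Reachable from c1: {c1, c12, c4}.
Reachable from c19: {c11, c12, c19}.
In c1's history but not c19's: {c1, c4} — 2 commits.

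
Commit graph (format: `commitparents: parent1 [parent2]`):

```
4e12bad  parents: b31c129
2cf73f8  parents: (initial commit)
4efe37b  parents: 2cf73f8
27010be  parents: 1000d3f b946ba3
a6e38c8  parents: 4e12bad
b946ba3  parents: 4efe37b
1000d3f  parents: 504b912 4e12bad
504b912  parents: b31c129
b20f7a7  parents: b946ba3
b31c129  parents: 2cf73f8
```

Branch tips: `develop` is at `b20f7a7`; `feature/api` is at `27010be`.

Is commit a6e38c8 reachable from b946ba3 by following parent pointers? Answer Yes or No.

Ancestors of b946ba3: {2cf73f8, 4efe37b, b946ba3}.
a6e38c8 is not in that set, so it is not an ancestor of b946ba3.

No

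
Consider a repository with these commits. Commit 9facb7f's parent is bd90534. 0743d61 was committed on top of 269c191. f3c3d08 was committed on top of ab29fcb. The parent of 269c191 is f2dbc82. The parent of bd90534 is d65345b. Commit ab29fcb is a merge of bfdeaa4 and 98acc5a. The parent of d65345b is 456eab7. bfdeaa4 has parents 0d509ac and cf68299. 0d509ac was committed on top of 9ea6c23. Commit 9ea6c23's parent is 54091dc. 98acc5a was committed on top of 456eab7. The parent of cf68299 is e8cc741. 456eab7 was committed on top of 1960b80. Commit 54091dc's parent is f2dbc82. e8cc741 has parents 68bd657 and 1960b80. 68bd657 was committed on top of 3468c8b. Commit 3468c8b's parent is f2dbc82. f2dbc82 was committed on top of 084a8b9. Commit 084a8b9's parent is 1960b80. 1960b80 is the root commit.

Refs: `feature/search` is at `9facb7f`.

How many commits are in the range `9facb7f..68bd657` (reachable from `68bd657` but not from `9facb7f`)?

4

Reachable from 68bd657: {084a8b9, 1960b80, 3468c8b, 68bd657, f2dbc82}.
Reachable from 9facb7f: {1960b80, 456eab7, 9facb7f, bd90534, d65345b}.
In 68bd657's history but not 9facb7f's: {084a8b9, 3468c8b, 68bd657, f2dbc82} — 4 commits.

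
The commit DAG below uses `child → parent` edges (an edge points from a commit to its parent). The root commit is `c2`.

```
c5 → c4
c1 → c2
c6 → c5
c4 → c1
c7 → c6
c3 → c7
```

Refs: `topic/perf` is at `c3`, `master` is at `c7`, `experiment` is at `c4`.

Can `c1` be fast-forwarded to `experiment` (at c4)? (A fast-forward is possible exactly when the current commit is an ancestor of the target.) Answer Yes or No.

Yes

A fast-forward from c1 to c4 is possible iff c1 is an ancestor of c4.
Ancestors of c4: {c1, c2, c4}.
c1 is among them, so fast-forward is possible.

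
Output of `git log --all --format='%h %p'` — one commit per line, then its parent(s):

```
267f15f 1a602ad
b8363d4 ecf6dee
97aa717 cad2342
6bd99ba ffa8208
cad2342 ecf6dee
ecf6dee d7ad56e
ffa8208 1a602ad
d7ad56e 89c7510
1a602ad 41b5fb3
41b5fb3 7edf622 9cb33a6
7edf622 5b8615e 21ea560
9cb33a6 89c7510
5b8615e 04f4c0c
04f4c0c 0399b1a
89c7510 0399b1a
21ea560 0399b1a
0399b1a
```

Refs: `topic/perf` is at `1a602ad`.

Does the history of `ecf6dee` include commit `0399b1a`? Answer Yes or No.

Ancestors of ecf6dee (commits reachable by following parents): {0399b1a, 89c7510, d7ad56e, ecf6dee}.
0399b1a is in that set, so it is an ancestor of ecf6dee.

Yes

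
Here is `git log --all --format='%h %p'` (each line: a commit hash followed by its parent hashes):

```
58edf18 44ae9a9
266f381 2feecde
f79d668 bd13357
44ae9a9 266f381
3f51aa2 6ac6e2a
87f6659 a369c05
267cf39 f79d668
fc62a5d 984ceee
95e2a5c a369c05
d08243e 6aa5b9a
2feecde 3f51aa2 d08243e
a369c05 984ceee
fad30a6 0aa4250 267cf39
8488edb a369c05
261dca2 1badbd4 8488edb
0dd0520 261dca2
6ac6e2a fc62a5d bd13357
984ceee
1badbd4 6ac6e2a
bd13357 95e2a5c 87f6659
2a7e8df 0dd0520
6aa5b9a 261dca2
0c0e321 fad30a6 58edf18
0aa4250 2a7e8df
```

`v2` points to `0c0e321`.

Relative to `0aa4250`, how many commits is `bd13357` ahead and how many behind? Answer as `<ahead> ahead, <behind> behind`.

0 ahead, 8 behind

Reachable from bd13357: {87f6659, 95e2a5c, 984ceee, a369c05, bd13357}.
Reachable from 0aa4250: {0aa4250, 0dd0520, 1badbd4, 261dca2, 2a7e8df, 6ac6e2a, 8488edb, 87f6659, 95e2a5c, 984ceee, a369c05, bd13357, fc62a5d}.
Only in bd13357's history (ahead): {} — 0.
Only in 0aa4250's history (behind): {0aa4250, 0dd0520, 1badbd4, 261dca2, 2a7e8df, 6ac6e2a, 8488edb, fc62a5d} — 8.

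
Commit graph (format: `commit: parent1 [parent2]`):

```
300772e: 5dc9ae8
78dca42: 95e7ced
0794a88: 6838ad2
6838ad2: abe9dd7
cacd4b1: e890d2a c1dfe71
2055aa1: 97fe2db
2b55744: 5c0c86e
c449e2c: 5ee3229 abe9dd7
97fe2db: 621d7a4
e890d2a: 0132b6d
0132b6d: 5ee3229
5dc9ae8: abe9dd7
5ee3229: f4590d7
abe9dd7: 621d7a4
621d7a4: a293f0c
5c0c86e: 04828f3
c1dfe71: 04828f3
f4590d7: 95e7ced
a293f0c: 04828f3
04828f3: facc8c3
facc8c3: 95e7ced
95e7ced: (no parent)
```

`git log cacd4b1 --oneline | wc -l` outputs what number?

9

Walking parent pointers from cacd4b1: reachable set = {0132b6d, 04828f3, 5ee3229, 95e7ced, c1dfe71, cacd4b1, e890d2a, f4590d7, facc8c3}.
That is 9 commits.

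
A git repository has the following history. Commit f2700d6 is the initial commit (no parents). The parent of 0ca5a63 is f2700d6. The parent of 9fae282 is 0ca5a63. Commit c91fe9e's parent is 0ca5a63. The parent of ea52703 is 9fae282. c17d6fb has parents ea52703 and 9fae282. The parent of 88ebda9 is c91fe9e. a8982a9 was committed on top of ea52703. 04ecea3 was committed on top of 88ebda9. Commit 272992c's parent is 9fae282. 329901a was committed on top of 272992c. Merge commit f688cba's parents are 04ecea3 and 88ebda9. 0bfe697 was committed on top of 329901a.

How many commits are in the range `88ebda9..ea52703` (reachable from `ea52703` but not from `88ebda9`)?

2

Reachable from ea52703: {0ca5a63, 9fae282, ea52703, f2700d6}.
Reachable from 88ebda9: {0ca5a63, 88ebda9, c91fe9e, f2700d6}.
In ea52703's history but not 88ebda9's: {9fae282, ea52703} — 2 commits.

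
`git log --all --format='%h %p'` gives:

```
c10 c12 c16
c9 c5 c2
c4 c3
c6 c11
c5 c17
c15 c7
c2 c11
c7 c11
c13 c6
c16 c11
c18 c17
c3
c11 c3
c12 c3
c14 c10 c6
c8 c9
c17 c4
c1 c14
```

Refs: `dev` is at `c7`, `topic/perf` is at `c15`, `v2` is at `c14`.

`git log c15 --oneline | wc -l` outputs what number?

4

Walking parent pointers from c15: reachable set = {c11, c15, c3, c7}.
That is 4 commits.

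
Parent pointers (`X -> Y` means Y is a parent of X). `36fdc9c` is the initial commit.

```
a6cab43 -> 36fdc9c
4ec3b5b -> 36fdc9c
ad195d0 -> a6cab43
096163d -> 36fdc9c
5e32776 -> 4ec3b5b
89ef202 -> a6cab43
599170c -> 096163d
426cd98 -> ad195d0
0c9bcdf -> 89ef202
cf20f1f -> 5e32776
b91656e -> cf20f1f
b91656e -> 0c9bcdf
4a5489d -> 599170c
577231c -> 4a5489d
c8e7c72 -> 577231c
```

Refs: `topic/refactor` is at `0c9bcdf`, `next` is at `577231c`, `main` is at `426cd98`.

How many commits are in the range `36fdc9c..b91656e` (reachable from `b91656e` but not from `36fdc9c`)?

7

Reachable from b91656e: {0c9bcdf, 36fdc9c, 4ec3b5b, 5e32776, 89ef202, a6cab43, b91656e, cf20f1f}.
Reachable from 36fdc9c: {36fdc9c}.
In b91656e's history but not 36fdc9c's: {0c9bcdf, 4ec3b5b, 5e32776, 89ef202, a6cab43, b91656e, cf20f1f} — 7 commits.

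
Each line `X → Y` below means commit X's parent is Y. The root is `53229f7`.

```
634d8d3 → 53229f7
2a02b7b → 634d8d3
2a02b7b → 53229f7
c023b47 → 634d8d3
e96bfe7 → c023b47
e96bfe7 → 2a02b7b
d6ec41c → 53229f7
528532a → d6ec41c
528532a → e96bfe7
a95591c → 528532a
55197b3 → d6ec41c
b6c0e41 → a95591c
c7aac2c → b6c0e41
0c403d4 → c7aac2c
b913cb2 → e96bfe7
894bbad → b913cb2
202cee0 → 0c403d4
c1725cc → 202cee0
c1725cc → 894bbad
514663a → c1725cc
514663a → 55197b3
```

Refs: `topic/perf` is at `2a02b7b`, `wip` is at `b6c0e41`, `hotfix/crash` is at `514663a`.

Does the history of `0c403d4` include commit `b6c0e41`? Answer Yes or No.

Ancestors of 0c403d4 (commits reachable by following parents): {0c403d4, 2a02b7b, 528532a, 53229f7, 634d8d3, a95591c, b6c0e41, c023b47, c7aac2c, d6ec41c, e96bfe7}.
b6c0e41 is in that set, so it is an ancestor of 0c403d4.

Yes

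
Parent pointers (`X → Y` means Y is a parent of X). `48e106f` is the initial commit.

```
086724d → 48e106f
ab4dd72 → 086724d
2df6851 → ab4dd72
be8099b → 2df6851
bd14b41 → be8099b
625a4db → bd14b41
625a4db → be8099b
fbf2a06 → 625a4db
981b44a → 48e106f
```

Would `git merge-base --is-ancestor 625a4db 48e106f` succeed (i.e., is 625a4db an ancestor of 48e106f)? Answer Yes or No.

No

Ancestors of 48e106f: {48e106f}.
625a4db is not in that set, so it is not an ancestor of 48e106f.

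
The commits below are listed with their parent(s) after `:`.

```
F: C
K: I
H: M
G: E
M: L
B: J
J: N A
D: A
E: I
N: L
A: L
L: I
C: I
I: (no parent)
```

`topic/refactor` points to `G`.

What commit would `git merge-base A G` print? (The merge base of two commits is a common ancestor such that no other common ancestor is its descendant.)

Ancestors of A: {A, I, L}.
Ancestors of G: {E, G, I}.
Common ancestors: {I}.
The only common ancestor is I, so it is the merge base.

I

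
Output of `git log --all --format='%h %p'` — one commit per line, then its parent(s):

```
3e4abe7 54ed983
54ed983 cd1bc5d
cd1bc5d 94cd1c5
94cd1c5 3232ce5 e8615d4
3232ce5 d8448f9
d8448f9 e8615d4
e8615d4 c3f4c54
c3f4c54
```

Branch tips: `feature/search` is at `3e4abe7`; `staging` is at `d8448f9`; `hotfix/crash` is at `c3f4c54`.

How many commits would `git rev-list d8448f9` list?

Walking parent pointers from d8448f9: reachable set = {c3f4c54, d8448f9, e8615d4}.
That is 3 commits.

3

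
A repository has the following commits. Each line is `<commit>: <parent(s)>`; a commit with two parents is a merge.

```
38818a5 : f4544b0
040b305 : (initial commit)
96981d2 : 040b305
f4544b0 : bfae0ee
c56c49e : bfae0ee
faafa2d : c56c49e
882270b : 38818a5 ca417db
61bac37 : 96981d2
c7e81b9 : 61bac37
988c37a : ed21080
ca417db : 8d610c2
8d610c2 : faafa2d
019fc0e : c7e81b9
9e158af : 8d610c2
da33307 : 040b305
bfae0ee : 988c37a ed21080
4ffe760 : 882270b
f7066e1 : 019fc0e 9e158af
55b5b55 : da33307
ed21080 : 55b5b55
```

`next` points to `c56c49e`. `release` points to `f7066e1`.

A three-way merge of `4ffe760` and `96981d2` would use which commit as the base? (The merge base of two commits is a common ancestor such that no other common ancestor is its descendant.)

Ancestors of 4ffe760: {040b305, 38818a5, 4ffe760, 55b5b55, 882270b, 8d610c2, 988c37a, bfae0ee, c56c49e, ca417db, da33307, ed21080, f4544b0, faafa2d}.
Ancestors of 96981d2: {040b305, 96981d2}.
Common ancestors: {040b305}.
The only common ancestor is 040b305, so it is the merge base.

040b305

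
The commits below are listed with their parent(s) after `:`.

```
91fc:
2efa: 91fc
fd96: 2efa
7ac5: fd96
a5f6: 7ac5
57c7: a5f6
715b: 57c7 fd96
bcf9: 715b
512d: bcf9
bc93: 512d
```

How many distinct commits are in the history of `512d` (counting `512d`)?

Walking parent pointers from 512d: reachable set = {2efa, 512d, 57c7, 715b, 7ac5, 91fc, a5f6, bcf9, fd96}.
That is 9 commits.

9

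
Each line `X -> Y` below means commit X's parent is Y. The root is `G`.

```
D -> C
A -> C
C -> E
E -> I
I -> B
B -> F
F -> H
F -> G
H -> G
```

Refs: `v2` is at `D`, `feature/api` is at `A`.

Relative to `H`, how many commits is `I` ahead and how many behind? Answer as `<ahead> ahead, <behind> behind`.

3 ahead, 0 behind

Reachable from I: {B, F, G, H, I}.
Reachable from H: {G, H}.
Only in I's history (ahead): {B, F, I} — 3.
Only in H's history (behind): {} — 0.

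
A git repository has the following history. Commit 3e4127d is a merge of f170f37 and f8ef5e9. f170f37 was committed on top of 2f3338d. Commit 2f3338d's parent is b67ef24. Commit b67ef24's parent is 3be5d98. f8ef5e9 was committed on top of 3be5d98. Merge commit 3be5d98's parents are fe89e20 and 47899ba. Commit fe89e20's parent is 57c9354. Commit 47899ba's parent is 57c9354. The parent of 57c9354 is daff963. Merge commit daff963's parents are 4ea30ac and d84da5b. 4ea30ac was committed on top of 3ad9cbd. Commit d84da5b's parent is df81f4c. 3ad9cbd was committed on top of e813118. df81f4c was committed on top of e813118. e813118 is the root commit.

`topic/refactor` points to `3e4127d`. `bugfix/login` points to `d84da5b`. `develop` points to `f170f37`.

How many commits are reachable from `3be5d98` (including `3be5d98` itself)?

Walking parent pointers from 3be5d98: reachable set = {3ad9cbd, 3be5d98, 47899ba, 4ea30ac, 57c9354, d84da5b, daff963, df81f4c, e813118, fe89e20}.
That is 10 commits.

10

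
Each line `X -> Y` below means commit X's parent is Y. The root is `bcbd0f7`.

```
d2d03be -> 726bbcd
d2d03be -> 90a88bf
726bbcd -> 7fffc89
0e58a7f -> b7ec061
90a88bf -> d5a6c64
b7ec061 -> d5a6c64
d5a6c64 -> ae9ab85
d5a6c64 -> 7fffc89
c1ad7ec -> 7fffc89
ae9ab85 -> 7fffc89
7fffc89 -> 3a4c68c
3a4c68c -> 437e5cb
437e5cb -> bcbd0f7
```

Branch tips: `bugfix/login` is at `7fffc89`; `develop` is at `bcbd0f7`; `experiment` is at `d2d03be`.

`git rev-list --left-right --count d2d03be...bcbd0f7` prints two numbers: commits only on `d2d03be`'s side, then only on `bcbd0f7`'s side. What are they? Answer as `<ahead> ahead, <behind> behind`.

Reachable from d2d03be: {3a4c68c, 437e5cb, 726bbcd, 7fffc89, 90a88bf, ae9ab85, bcbd0f7, d2d03be, d5a6c64}.
Reachable from bcbd0f7: {bcbd0f7}.
Only in d2d03be's history (ahead): {3a4c68c, 437e5cb, 726bbcd, 7fffc89, 90a88bf, ae9ab85, d2d03be, d5a6c64} — 8.
Only in bcbd0f7's history (behind): {} — 0.

8 ahead, 0 behind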